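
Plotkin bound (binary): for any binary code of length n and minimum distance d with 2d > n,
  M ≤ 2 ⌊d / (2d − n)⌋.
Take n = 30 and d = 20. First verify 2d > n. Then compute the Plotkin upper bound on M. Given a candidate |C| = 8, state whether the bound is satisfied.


Plotkin bound M ≤ 4; given |C| = 8 > bound (violated).

Check applicability: 2d = 40, n = 30.
2d − n = 10 > 0, so Plotkin applies.
Compute d/(2d−n) = 20/10 ≈ 2.0000.
⌊d/(2d−n)⌋ = 2.
Plotkin bound: M ≤ 2·2 = 4.
Given |C| = 8, check: VIOLATED.
This |C| is above the Plotkin bound, so no binary code with n = 30, d = 20 and 8 codewords exists.


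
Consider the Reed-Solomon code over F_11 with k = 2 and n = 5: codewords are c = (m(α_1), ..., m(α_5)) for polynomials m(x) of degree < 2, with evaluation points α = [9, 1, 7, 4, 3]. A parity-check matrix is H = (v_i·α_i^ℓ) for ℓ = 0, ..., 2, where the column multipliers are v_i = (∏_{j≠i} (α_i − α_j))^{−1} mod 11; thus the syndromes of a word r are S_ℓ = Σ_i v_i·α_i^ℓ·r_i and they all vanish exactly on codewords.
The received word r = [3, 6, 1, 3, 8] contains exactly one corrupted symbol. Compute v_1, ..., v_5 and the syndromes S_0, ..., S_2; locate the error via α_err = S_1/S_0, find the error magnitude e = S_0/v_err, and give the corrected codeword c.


S = (5, 9, 3), error at position 4, error magnitude e = 5, c = [3, 6, 1, 9, 8].

Step 1: column multipliers v_i = (∏_{j≠i}(α_i − α_j))^{−1} mod 11.
  i = 1 (α = 9): (9−1)(9−7)(9−4)(9−3) = 8·2·5·6 = 480 ≡ 7, so v_1 = 7^{−1} = 8 (mod 11).
  i = 2 (α = 1): (1−9)(1−7)(1−4)(1−3) = (−8)·(−6)·(−3)·(−2) = 288 ≡ 2, so v_2 = 2^{−1} = 6 (mod 11).
  i = 3 (α = 7): (7−9)(7−1)(7−4)(7−3) = (−2)·6·3·4 = −144 ≡ 10, so v_3 = 10^{−1} = 10 (mod 11).
  i = 4 (α = 4): (4−9)(4−1)(4−7)(4−3) = (−5)·3·(−3)·1 = 45 ≡ 1, so v_4 = 1^{−1} = 1 (mod 11).
  i = 5 (α = 3): (3−9)(3−1)(3−7)(3−4) = (−6)·2·(−4)·(−1) = −48 ≡ 7, so v_5 = 7^{−1} = 8 (mod 11).
  v = [8, 6, 10, 1, 8].
Step 2: syndromes of r = [3, 6, 1, 3, 8] (all sums mod 11).
  S_0 = Σ v_i r_i = 8·3 + 6·6 + 10·1 + 1·3 + 8·8 = 137 ≡ 5.
  S_1 = Σ v_i α_i r_i = 8·9·3 + 6·1·6 + 10·7·1 + 1·4·3 + 8·3·8 = 526 ≡ 9.
  α_i^2 mod 11 = [4, 1, 5, 5, 9].
  S_2 = Σ v_i α_i^2 r_i = 8·4·3 + 6·1·6 + 10·5·1 + 1·5·3 + 8·9·8 = 773 ≡ 3.
  S = (5, 9, 3) ≠ 0, so r is not a codeword (an error is present).
Step 3: locate the error. For a single error e at position i, S_ℓ = v_i·e·α_i^ℓ, so α_err = S_1/S_0.
  S_0^{−1} = 5^{−1} = 9 (mod 11), so α_err = 9·9 = 81 ≡ 4 = α_4. Error position i = 4.
  Consistency check: S_2/S_1 = 3·5 = 15 ≡ 4 = α_err ✓ (single-error assumption holds).
Step 4: error magnitude e = S_0/v_4 = S_0·∏_{j≠4}(α_4 − α_j) = 5·1 = 5 ≡ 5 (mod 11).
Step 5: correct position 4: c_4 = r_4 − e = 3 − 5 ≡ 9 (mod 11). Hence c = [3, 6, 1, 9, 8].
  Check: interpolating c through the α_i gives m(x) = 5 + 1·x (degree < 2) with m(α_i) = c_i for every i, so c is indeed a codeword.


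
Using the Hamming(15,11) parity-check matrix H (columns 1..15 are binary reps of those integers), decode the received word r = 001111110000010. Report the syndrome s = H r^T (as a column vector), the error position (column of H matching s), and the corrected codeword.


s = (0, 1, 0, 1)^T, error position = 5, corrected codeword c = 001101110000010

Compute s = H r^T mod 2 one row at a time:
  s_1 = 1 + 0 + 0 + 0 + 0 + 0 + 1 + 0 = 2 ≡ 0 (mod 2).
  s_2 = 1 + 1 + 1 + 1 + 0 + 0 + 1 + 0 = 5 ≡ 1 (mod 2).
  s_3 = 0 + 1 + 1 + 1 + 0 + 0 + 1 + 0 = 4 ≡ 0 (mod 2).
  s_4 = 0 + 1 + 1 + 1 + 0 + 0 + 0 + 0 = 3 ≡ 1 (mod 2).
s = (0, 1, 0, 1)^T — this equals column 5 of H (binary 0101), so error is at position 5.
Correct: flip bit 5 of r = 001111110000010 to get c = 001101110000010.


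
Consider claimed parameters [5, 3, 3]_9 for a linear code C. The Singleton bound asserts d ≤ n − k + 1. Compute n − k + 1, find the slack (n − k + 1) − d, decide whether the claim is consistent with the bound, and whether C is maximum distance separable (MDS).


Singleton RHS = n − k + 1 = 3, slack = 0, bound satisfied, MDS.

Singleton bound: d ≤ n − k + 1.
Here n = 5, k = 3, so n − k + 1 = 3.
Given d = 3, check d ≤ 3: YES.
Slack = (n − k + 1) − d = 0.
The code is MDS (slack = 0).
Description: the claimed parameters are [5, 3, 3]_9; such a code would be MDS (meets Singleton bound).


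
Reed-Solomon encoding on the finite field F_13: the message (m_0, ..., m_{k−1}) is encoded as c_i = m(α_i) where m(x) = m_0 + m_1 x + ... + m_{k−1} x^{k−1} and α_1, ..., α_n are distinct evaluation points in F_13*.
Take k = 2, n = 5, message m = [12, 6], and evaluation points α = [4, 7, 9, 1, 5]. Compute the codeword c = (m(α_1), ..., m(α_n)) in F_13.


c = [10, 2, 1, 5, 3]

Message polynomial: m(x) = 12 + 6·x (mod 13).
For each evaluation point α_i, compute m(α_i) mod 13:
  α_1 = 4: Horner steps 6 → 10, so m(4) = 10.
  α_2 = 7: Horner steps 6 → 2, so m(7) = 2.
  α_3 = 9: Horner steps 6 → 1, so m(9) = 1.
  α_4 = 1: Horner steps 6 → 5, so m(1) = 5.
  α_5 = 5: Horner steps 6 → 3, so m(5) = 3.
Codeword c = [10, 2, 1, 5, 3] ∈ F_13^5.


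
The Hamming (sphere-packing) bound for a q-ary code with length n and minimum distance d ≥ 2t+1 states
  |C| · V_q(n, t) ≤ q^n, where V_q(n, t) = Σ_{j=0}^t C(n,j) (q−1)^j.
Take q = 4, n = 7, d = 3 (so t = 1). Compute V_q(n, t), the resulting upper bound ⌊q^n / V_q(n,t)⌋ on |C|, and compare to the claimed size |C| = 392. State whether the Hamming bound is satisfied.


V_q(n, t) = 22, q^n = 16384, Hamming bound = 744, |C| = 392 ≤ bound (satisfied).

Step 1: Compute V_q(n, t) = Σ_{j=0}^1 C(n, j) (q−1)^j.
  j = 0: C(7,0)·(3)^0 = 1·1 = 1.
  j = 1: C(7,1)·(3)^1 = 7·3 = 21.
  V_q(n, t) = 1 + 21 = 22.
Step 2: q^n = 4^7 = 16384.
Step 3: Hamming bound ⌊q^n / V_q(n,t)⌋ = ⌊16384/22⌋ = 744.
Step 4: Compare |C| = 392 to 744: satisfied.
The claimed |C| lies below the Hamming bound.


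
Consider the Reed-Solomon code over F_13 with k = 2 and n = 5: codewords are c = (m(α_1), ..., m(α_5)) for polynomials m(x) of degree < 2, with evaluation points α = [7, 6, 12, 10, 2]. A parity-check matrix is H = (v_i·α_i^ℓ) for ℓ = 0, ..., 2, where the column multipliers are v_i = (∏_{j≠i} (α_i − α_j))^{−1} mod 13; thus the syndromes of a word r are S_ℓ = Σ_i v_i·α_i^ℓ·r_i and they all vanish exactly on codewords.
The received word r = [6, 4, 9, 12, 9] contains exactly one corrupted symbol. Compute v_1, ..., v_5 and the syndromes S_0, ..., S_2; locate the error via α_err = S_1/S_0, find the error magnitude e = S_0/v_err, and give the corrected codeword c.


S = (3, 10, 3), error at position 3, error magnitude e = 6, c = [6, 4, 3, 12, 9].

Step 1: column multipliers v_i = (∏_{j≠i}(α_i − α_j))^{−1} mod 13.
  i = 1 (α = 7): (7−6)(7−12)(7−10)(7−2) = 1·(−5)·(−3)·5 = 75 ≡ 10, so v_1 = 10^{−1} = 4 (mod 13).
  i = 2 (α = 6): (6−7)(6−12)(6−10)(6−2) = (−1)·(−6)·(−4)·4 = −96 ≡ 8, so v_2 = 8^{−1} = 5 (mod 13).
  i = 3 (α = 12): (12−7)(12−6)(12−10)(12−2) = 5·6·2·10 = 600 ≡ 2, so v_3 = 2^{−1} = 7 (mod 13).
  i = 4 (α = 10): (10−7)(10−6)(10−12)(10−2) = 3·4·(−2)·8 = −192 ≡ 3, so v_4 = 3^{−1} = 9 (mod 13).
  i = 5 (α = 2): (2−7)(2−6)(2−12)(2−10) = (−5)·(−4)·(−10)·(−8) = 1600 ≡ 1, so v_5 = 1^{−1} = 1 (mod 13).
  v = [4, 5, 7, 9, 1].
Step 2: syndromes of r = [6, 4, 9, 12, 9] (all sums mod 13).
  S_0 = Σ v_i r_i = 4·6 + 5·4 + 7·9 + 9·12 + 1·9 = 224 ≡ 3.
  S_1 = Σ v_i α_i r_i = 4·7·6 + 5·6·4 + 7·12·9 + 9·10·12 + 1·2·9 = 2142 ≡ 10.
  α_i^2 mod 13 = [10, 10, 1, 9, 4].
  S_2 = Σ v_i α_i^2 r_i = 4·10·6 + 5·10·4 + 7·1·9 + 9·9·12 + 1·4·9 = 1511 ≡ 3.
  S = (3, 10, 3) ≠ 0, so r is not a codeword (an error is present).
Step 3: locate the error. For a single error e at position i, S_ℓ = v_i·e·α_i^ℓ, so α_err = S_1/S_0.
  S_0^{−1} = 3^{−1} = 9 (mod 13), so α_err = 10·9 = 90 ≡ 12 = α_3. Error position i = 3.
  Consistency check: S_2/S_1 = 3·4 = 12 ≡ 12 = α_err ✓ (single-error assumption holds).
Step 4: error magnitude e = S_0/v_3 = S_0·∏_{j≠3}(α_3 − α_j) = 3·2 = 6 ≡ 6 (mod 13).
Step 5: correct position 3: c_3 = r_3 − e = 9 − 6 ≡ 3 (mod 13). Hence c = [6, 4, 3, 12, 9].
  Check: interpolating c through the α_i gives m(x) = 5 + 2·x (degree < 2) with m(α_i) = c_i for every i, so c is indeed a codeword.


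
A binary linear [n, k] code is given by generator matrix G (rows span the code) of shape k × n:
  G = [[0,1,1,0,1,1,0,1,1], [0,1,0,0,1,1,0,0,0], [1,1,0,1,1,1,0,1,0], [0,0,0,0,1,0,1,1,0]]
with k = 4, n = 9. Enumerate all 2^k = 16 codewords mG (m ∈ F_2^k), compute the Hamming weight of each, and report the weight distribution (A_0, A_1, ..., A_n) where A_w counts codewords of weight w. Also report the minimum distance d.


Weight distribution: A_0 = 1, A_3 = 4, A_4 = 4, A_5 = 2, A_6 = 2, A_7 = 2, A_8 = 1. Minimum distance d = 3.

Enumerate all 2^4 = 16 messages m ∈ F_2^4.
For each, compute codeword c = mG in F_2^9, then tally its weight.
  m = 0000 → c = 000000000, weight = 0.
  m = 1000 → c = 011011011, weight = 6.
  m = 0100 → c = 010011000, weight = 3.
  m = 1100 → c = 001000011, weight = 3.
  m = 0010 → c = 110111010, weight = 6.
  m = 1010 → c = 101100001, weight = 4.
  m = 0110 → c = 100100010, weight = 3.
  m = 1110 → c = 111111001, weight = 7.
  m = 0001 → c = 000010110, weight = 3.
  m = 1001 → c = 011001101, weight = 5.
  m = 0101 → c = 010001110, weight = 4.
  m = 1101 → c = 001010101, weight = 4.
  m = 0011 → c = 110101100, weight = 5.
  m = 1011 → c = 101110111, weight = 7.
  m = 0111 → c = 100110100, weight = 4.
  m = 1111 → c = 111101111, weight = 8.
Tally weights:
  weight 0: 1 codewords.
  weight 3: 4 codewords.
  weight 4: 4 codewords.
  weight 5: 2 codewords.
  weight 6: 2 codewords.
  weight 7: 2 codewords.
  weight 8: 1 codewords.
Minimum distance d = smallest w > 0 with A_w > 0 = 3.
Sanity: Σ A_w = 16 = 2^4 = 16 ✓.


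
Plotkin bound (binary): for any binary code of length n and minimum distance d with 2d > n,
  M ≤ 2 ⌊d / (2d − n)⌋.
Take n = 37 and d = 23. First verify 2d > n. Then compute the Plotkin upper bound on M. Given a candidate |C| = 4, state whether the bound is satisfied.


Plotkin bound M ≤ 4; given |C| = 4 ≤ bound (satisfied).

Check applicability: 2d = 46, n = 37.
2d − n = 9 > 0, so Plotkin applies.
Compute d/(2d−n) = 23/9 ≈ 2.5556.
⌊d/(2d−n)⌋ = 2.
Plotkin bound: M ≤ 2·2 = 4.
Given |C| = 4, check: satisfied.
This |C| is at the Plotkin bound.


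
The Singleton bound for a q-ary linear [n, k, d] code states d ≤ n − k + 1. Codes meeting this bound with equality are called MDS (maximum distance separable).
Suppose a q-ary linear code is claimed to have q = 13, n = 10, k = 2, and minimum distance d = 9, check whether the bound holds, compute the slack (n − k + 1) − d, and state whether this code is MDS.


Singleton RHS = n − k + 1 = 9, slack = 0, bound satisfied, MDS.

Singleton bound: d ≤ n − k + 1.
Here n = 10, k = 2, so n − k + 1 = 9.
Given d = 9, check d ≤ 9: YES.
Slack = (n − k + 1) − d = 0.
The code is MDS (slack = 0).
Description: the claimed parameters are [10, 2, 9]_13; such a code would be MDS (meets Singleton bound).


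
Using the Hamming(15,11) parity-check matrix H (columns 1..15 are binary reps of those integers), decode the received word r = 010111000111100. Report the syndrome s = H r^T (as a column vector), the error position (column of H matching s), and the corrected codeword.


s = (0, 1, 0, 1)^T, error position = 5, corrected codeword c = 010101000111100

Compute s = H r^T mod 2 one row at a time:
  s_1 = 0 + 0 + 1 + 1 + 1 + 1 + 0 + 0 = 4 ≡ 0 (mod 2).
  s_2 = 1 + 1 + 1 + 0 + 1 + 1 + 0 + 0 = 5 ≡ 1 (mod 2).
  s_3 = 1 + 0 + 1 + 0 + 1 + 1 + 0 + 0 = 4 ≡ 0 (mod 2).
  s_4 = 0 + 0 + 1 + 0 + 0 + 1 + 1 + 0 = 3 ≡ 1 (mod 2).
s = (0, 1, 0, 1)^T — this equals column 5 of H (binary 0101), so error is at position 5.
Correct: flip bit 5 of r = 010111000111100 to get c = 010101000111100.


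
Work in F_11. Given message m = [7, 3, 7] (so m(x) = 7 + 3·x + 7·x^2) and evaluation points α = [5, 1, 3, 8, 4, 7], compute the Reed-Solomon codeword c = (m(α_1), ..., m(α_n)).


c = [10, 6, 2, 6, 10, 8]

Message polynomial: m(x) = 7 + 3·x + 7·x^2 (mod 11).
For each evaluation point α_i, compute m(α_i) mod 11:
  α_1 = 5: Horner steps 7 → 5 → 10, so m(5) = 10.
  α_2 = 1: Horner steps 7 → 10 → 6, so m(1) = 6.
  α_3 = 3: Horner steps 7 → 2 → 2, so m(3) = 2.
  α_4 = 8: Horner steps 7 → 4 → 6, so m(8) = 6.
  α_5 = 4: Horner steps 7 → 9 → 10, so m(4) = 10.
  α_6 = 7: Horner steps 7 → 8 → 8, so m(7) = 8.
Codeword c = [10, 6, 2, 6, 10, 8] ∈ F_11^6.


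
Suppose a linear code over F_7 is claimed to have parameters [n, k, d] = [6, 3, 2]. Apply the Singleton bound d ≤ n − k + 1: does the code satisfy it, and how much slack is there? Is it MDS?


Singleton RHS = n − k + 1 = 4, slack = 2, bound satisfied, not MDS.

Singleton bound: d ≤ n − k + 1.
Here n = 6, k = 3, so n − k + 1 = 4.
Given d = 2, check d ≤ 4: YES.
Slack = (n − k + 1) − d = 2.
The code is NOT MDS (slack = 2 > 0).
Description: the claimed parameters are [6, 3, 2]_7; such a code would be non-MDS.


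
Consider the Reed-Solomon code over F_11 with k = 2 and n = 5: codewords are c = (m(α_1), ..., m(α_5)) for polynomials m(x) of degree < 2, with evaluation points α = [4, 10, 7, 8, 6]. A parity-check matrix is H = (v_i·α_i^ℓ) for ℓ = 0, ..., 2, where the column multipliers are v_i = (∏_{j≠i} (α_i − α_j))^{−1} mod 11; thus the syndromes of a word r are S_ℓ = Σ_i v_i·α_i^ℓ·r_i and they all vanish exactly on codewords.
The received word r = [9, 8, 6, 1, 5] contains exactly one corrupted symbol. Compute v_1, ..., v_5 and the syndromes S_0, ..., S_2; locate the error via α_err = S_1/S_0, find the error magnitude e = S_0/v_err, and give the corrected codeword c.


S = (4, 6, 9), error at position 3, error magnitude e = 3, c = [9, 8, 3, 1, 5].

Step 1: column multipliers v_i = (∏_{j≠i}(α_i − α_j))^{−1} mod 11.
  i = 1 (α = 4): (4−10)(4−7)(4−8)(4−6) = (−6)·(−3)·(−4)·(−2) = 144 ≡ 1, so v_1 = 1^{−1} = 1 (mod 11).
  i = 2 (α = 10): (10−4)(10−7)(10−8)(10−6) = 6·3·2·4 = 144 ≡ 1, so v_2 = 1^{−1} = 1 (mod 11).
  i = 3 (α = 7): (7−4)(7−10)(7−8)(7−6) = 3·(−3)·(−1)·1 = 9 ≡ 9, so v_3 = 9^{−1} = 5 (mod 11).
  i = 4 (α = 8): (8−4)(8−10)(8−7)(8−6) = 4·(−2)·1·2 = −16 ≡ 6, so v_4 = 6^{−1} = 2 (mod 11).
  i = 5 (α = 6): (6−4)(6−10)(6−7)(6−8) = 2·(−4)·(−1)·(−2) = −16 ≡ 6, so v_5 = 6^{−1} = 2 (mod 11).
  v = [1, 1, 5, 2, 2].
Step 2: syndromes of r = [9, 8, 6, 1, 5] (all sums mod 11).
  S_0 = Σ v_i r_i = 1·9 + 1·8 + 5·6 + 2·1 + 2·5 = 59 ≡ 4.
  S_1 = Σ v_i α_i r_i = 1·4·9 + 1·10·8 + 5·7·6 + 2·8·1 + 2·6·5 = 402 ≡ 6.
  α_i^2 mod 11 = [5, 1, 5, 9, 3].
  S_2 = Σ v_i α_i^2 r_i = 1·5·9 + 1·1·8 + 5·5·6 + 2·9·1 + 2·3·5 = 251 ≡ 9.
  S = (4, 6, 9) ≠ 0, so r is not a codeword (an error is present).
Step 3: locate the error. For a single error e at position i, S_ℓ = v_i·e·α_i^ℓ, so α_err = S_1/S_0.
  S_0^{−1} = 4^{−1} = 3 (mod 11), so α_err = 6·3 = 18 ≡ 7 = α_3. Error position i = 3.
  Consistency check: S_2/S_1 = 9·2 = 18 ≡ 7 = α_err ✓ (single-error assumption holds).
Step 4: error magnitude e = S_0/v_3 = S_0·∏_{j≠3}(α_3 − α_j) = 4·9 = 36 ≡ 3 (mod 11).
Step 5: correct position 3: c_3 = r_3 − e = 6 − 3 ≡ 3 (mod 11). Hence c = [9, 8, 3, 1, 5].
  Check: interpolating c through the α_i gives m(x) = 6 + 9·x (degree < 2) with m(α_i) = c_i for every i, so c is indeed a codeword.


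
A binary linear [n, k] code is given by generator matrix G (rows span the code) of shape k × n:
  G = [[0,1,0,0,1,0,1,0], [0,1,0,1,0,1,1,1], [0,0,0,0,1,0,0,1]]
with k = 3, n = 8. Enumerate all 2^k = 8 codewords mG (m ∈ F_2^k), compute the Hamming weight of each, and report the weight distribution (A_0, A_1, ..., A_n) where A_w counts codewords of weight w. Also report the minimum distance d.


Weight distribution: A_0 = 1, A_2 = 2, A_3 = 2, A_4 = 1, A_5 = 2. Minimum distance d = 2.

Enumerate all 2^3 = 8 messages m ∈ F_2^3.
For each, compute codeword c = mG in F_2^8, then tally its weight.
  m = 000 → c = 00000000, weight = 0.
  m = 100 → c = 01001010, weight = 3.
  m = 010 → c = 01010111, weight = 5.
  m = 110 → c = 00011101, weight = 4.
  m = 001 → c = 00001001, weight = 2.
  m = 101 → c = 01000011, weight = 3.
  m = 011 → c = 01011110, weight = 5.
  m = 111 → c = 00010100, weight = 2.
Tally weights:
  weight 0: 1 codewords.
  weight 2: 2 codewords.
  weight 3: 2 codewords.
  weight 4: 1 codewords.
  weight 5: 2 codewords.
Minimum distance d = smallest w > 0 with A_w > 0 = 2.
Sanity: Σ A_w = 8 = 2^3 = 8 ✓.


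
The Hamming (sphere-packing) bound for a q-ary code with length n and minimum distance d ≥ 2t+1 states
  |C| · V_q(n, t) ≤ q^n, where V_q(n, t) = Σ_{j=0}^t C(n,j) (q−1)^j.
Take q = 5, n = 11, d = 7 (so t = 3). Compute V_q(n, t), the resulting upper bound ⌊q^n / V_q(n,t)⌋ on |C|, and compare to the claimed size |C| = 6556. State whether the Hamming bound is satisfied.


V_q(n, t) = 11485, q^n = 48828125, Hamming bound = 4251, |C| = 6556 > bound (violated).

Step 1: Compute V_q(n, t) = Σ_{j=0}^3 C(n, j) (q−1)^j.
  j = 0: C(11,0)·(4)^0 = 1·1 = 1.
  j = 1: C(11,1)·(4)^1 = 11·4 = 44.
  j = 2: C(11,2)·(4)^2 = 55·16 = 880.
  j = 3: C(11,3)·(4)^3 = 165·64 = 10560.
  V_q(n, t) = 1 + 44 + 880 + 10560 = 11485.
Step 2: q^n = 5^11 = 48828125.
Step 3: Hamming bound ⌊q^n / V_q(n,t)⌋ = ⌊48828125/11485⌋ = 4251.
Step 4: Compare |C| = 6556 to 4251: violated.
The claimed |C| lies above the Hamming bound, so no 5-ary code of length 11 with d ≥ 7 can have 6556 codewords.


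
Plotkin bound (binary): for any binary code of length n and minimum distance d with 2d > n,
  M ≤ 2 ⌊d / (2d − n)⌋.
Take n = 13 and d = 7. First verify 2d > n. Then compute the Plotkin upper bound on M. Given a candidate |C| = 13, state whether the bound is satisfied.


Plotkin bound M ≤ 14; given |C| = 13 ≤ bound (satisfied).

Check applicability: 2d = 14, n = 13.
2d − n = 1 > 0, so Plotkin applies.
Compute d/(2d−n) = 7/1 ≈ 7.0000.
⌊d/(2d−n)⌋ = 7.
Plotkin bound: M ≤ 2·7 = 14.
Given |C| = 13, check: satisfied.
This |C| is below the Plotkin bound.


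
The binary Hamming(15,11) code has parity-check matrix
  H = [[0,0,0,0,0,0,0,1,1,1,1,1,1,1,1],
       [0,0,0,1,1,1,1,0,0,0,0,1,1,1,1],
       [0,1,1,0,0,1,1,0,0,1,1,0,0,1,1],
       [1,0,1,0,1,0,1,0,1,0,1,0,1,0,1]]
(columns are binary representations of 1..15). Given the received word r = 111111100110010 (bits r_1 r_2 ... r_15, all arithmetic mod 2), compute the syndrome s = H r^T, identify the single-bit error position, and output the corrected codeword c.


s = (1, 1, 1, 1)^T, error position = 15, corrected codeword c = 111111100110011

Compute s = H r^T mod 2 one row at a time:
  s_1 = 0 + 0 + 1 + 1 + 0 + 0 + 1 + 0 = 3 ≡ 1 (mod 2).
  s_2 = 1 + 1 + 1 + 1 + 0 + 0 + 1 + 0 = 5 ≡ 1 (mod 2).
  s_3 = 1 + 1 + 1 + 1 + 1 + 1 + 1 + 0 = 7 ≡ 1 (mod 2).
  s_4 = 1 + 1 + 1 + 1 + 0 + 1 + 0 + 0 = 5 ≡ 1 (mod 2).
s = (1, 1, 1, 1)^T — this equals column 15 of H (binary 1111), so error is at position 15.
Correct: flip bit 15 of r = 111111100110010 to get c = 111111100110011.


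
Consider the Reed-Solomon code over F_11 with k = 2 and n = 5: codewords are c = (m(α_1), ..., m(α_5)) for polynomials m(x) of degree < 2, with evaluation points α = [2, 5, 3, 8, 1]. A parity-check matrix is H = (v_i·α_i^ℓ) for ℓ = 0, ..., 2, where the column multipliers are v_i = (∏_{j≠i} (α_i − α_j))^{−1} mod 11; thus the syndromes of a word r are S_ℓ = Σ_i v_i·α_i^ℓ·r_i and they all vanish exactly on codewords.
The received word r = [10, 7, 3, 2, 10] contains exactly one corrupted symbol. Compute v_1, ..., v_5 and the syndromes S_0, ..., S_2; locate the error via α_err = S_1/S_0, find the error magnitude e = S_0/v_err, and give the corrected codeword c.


S = (5, 10, 9), error at position 1, error magnitude e = 9, c = [1, 7, 3, 2, 10].

Step 1: column multipliers v_i = (∏_{j≠i}(α_i − α_j))^{−1} mod 11.
  i = 1 (α = 2): (2−5)(2−3)(2−8)(2−1) = (−3)·(−1)·(−6)·1 = −18 ≡ 4, so v_1 = 4^{−1} = 3 (mod 11).
  i = 2 (α = 5): (5−2)(5−3)(5−8)(5−1) = 3·2·(−3)·4 = −72 ≡ 5, so v_2 = 5^{−1} = 9 (mod 11).
  i = 3 (α = 3): (3−2)(3−5)(3−8)(3−1) = 1·(−2)·(−5)·2 = 20 ≡ 9, so v_3 = 9^{−1} = 5 (mod 11).
  i = 4 (α = 8): (8−2)(8−5)(8−3)(8−1) = 6·3·5·7 = 630 ≡ 3, so v_4 = 3^{−1} = 4 (mod 11).
  i = 5 (α = 1): (1−2)(1−5)(1−3)(1−8) = (−1)·(−4)·(−2)·(−7) = 56 ≡ 1, so v_5 = 1^{−1} = 1 (mod 11).
  v = [3, 9, 5, 4, 1].
Step 2: syndromes of r = [10, 7, 3, 2, 10] (all sums mod 11).
  S_0 = Σ v_i r_i = 3·10 + 9·7 + 5·3 + 4·2 + 1·10 = 126 ≡ 5.
  S_1 = Σ v_i α_i r_i = 3·2·10 + 9·5·7 + 5·3·3 + 4·8·2 + 1·1·10 = 494 ≡ 10.
  α_i^2 mod 11 = [4, 3, 9, 9, 1].
  S_2 = Σ v_i α_i^2 r_i = 3·4·10 + 9·3·7 + 5·9·3 + 4·9·2 + 1·1·10 = 526 ≡ 9.
  S = (5, 10, 9) ≠ 0, so r is not a codeword (an error is present).
Step 3: locate the error. For a single error e at position i, S_ℓ = v_i·e·α_i^ℓ, so α_err = S_1/S_0.
  S_0^{−1} = 5^{−1} = 9 (mod 11), so α_err = 10·9 = 90 ≡ 2 = α_1. Error position i = 1.
  Consistency check: S_2/S_1 = 9·10 = 90 ≡ 2 = α_err ✓ (single-error assumption holds).
Step 4: error magnitude e = S_0/v_1 = S_0·∏_{j≠1}(α_1 − α_j) = 5·4 = 20 ≡ 9 (mod 11).
Step 5: correct position 1: c_1 = r_1 − e = 10 − 9 ≡ 1 (mod 11). Hence c = [1, 7, 3, 2, 10].
  Check: interpolating c through the α_i gives m(x) = 8 + 2·x (degree < 2) with m(α_i) = c_i for every i, so c is indeed a codeword.


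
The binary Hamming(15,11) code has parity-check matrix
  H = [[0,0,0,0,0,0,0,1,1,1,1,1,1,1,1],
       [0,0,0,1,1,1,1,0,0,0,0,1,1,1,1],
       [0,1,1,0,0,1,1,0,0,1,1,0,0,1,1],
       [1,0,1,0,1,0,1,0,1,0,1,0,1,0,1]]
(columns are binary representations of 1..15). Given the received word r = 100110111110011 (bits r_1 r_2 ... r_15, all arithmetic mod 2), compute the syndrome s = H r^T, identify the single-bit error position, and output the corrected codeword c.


s = (0, 1, 1, 0)^T, error position = 6, corrected codeword c = 100111111110011

Compute s = H r^T mod 2 one row at a time:
  s_1 = 1 + 1 + 1 + 1 + 0 + 0 + 1 + 1 = 6 ≡ 0 (mod 2).
  s_2 = 1 + 1 + 0 + 1 + 0 + 0 + 1 + 1 = 5 ≡ 1 (mod 2).
  s_3 = 0 + 0 + 0 + 1 + 1 + 1 + 1 + 1 = 5 ≡ 1 (mod 2).
  s_4 = 1 + 0 + 1 + 1 + 1 + 1 + 0 + 1 = 6 ≡ 0 (mod 2).
s = (0, 1, 1, 0)^T — this equals column 6 of H (binary 0110), so error is at position 6.
Correct: flip bit 6 of r = 100110111110011 to get c = 100111111110011.


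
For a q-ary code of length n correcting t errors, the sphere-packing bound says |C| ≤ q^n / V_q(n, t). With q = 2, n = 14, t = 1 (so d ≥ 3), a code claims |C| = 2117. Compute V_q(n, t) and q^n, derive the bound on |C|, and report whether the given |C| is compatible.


V_q(n, t) = 15, q^n = 16384, Hamming bound = 1092, |C| = 2117 > bound (violated).

Step 1: Compute V_q(n, t) = Σ_{j=0}^1 C(n, j) (q−1)^j.
  j = 0: C(14,0)·(1)^0 = 1·1 = 1.
  j = 1: C(14,1)·(1)^1 = 14·1 = 14.
  V_q(n, t) = 1 + 14 = 15.
Step 2: q^n = 2^14 = 16384.
Step 3: Hamming bound ⌊q^n / V_q(n,t)⌋ = ⌊16384/15⌋ = 1092.
Step 4: Compare |C| = 2117 to 1092: violated.
The claimed |C| lies above the Hamming bound, so no 2-ary code of length 14 with d ≥ 3 can have 2117 codewords.


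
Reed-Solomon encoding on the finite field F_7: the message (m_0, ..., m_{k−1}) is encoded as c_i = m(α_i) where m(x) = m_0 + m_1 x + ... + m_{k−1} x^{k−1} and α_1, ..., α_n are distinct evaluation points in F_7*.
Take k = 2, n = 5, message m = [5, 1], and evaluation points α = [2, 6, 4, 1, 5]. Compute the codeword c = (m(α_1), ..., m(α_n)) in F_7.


c = [0, 4, 2, 6, 3]

Message polynomial: m(x) = 5 + 1·x (mod 7).
For each evaluation point α_i, compute m(α_i) mod 7:
  α_1 = 2: Horner steps 1 → 0, so m(2) = 0.
  α_2 = 6: Horner steps 1 → 4, so m(6) = 4.
  α_3 = 4: Horner steps 1 → 2, so m(4) = 2.
  α_4 = 1: Horner steps 1 → 6, so m(1) = 6.
  α_5 = 5: Horner steps 1 → 3, so m(5) = 3.
Codeword c = [0, 4, 2, 6, 3] ∈ F_7^5.


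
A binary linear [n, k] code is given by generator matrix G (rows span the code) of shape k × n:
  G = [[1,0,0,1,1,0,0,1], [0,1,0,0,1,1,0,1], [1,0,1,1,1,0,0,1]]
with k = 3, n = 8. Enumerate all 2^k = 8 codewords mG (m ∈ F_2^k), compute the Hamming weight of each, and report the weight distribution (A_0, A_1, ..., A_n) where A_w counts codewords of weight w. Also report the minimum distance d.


Weight distribution: A_0 = 1, A_1 = 1, A_4 = 3, A_5 = 3. Minimum distance d = 1.

Enumerate all 2^3 = 8 messages m ∈ F_2^3.
For each, compute codeword c = mG in F_2^8, then tally its weight.
  m = 000 → c = 00000000, weight = 0.
  m = 100 → c = 10011001, weight = 4.
  m = 010 → c = 01001101, weight = 4.
  m = 110 → c = 11010100, weight = 4.
  m = 001 → c = 10111001, weight = 5.
  m = 101 → c = 00100000, weight = 1.
  m = 011 → c = 11110100, weight = 5.
  m = 111 → c = 01101101, weight = 5.
Tally weights:
  weight 0: 1 codewords.
  weight 1: 1 codewords.
  weight 4: 3 codewords.
  weight 5: 3 codewords.
Minimum distance d = smallest w > 0 with A_w > 0 = 1.
Sanity: Σ A_w = 8 = 2^3 = 8 ✓.


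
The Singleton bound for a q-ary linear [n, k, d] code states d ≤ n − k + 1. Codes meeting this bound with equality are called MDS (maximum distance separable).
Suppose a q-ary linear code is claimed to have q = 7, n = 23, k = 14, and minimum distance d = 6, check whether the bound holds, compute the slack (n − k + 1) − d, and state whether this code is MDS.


Singleton RHS = n − k + 1 = 10, slack = 4, bound satisfied, not MDS.

Singleton bound: d ≤ n − k + 1.
Here n = 23, k = 14, so n − k + 1 = 10.
Given d = 6, check d ≤ 10: YES.
Slack = (n − k + 1) − d = 4.
The code is NOT MDS (slack = 4 > 0).
Description: the claimed parameters are [23, 14, 6]_7; such a code would be non-MDS.


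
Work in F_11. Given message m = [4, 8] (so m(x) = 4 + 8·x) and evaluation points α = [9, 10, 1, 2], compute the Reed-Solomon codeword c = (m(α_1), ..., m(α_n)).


c = [10, 7, 1, 9]

Message polynomial: m(x) = 4 + 8·x (mod 11).
For each evaluation point α_i, compute m(α_i) mod 11:
  α_1 = 9: Horner steps 8 → 10, so m(9) = 10.
  α_2 = 10: Horner steps 8 → 7, so m(10) = 7.
  α_3 = 1: Horner steps 8 → 1, so m(1) = 1.
  α_4 = 2: Horner steps 8 → 9, so m(2) = 9.
Codeword c = [10, 7, 1, 9] ∈ F_11^4.


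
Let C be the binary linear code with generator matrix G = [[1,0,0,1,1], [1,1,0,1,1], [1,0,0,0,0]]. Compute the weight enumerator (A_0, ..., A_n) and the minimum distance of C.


Weight distribution: A_0 = 1, A_1 = 2, A_2 = 2, A_3 = 2, A_4 = 1. Minimum distance d = 1.

Enumerate all 2^3 = 8 messages m ∈ F_2^3.
For each, compute codeword c = mG in F_2^5, then tally its weight.
  m = 000 → c = 00000, weight = 0.
  m = 100 → c = 10011, weight = 3.
  m = 010 → c = 11011, weight = 4.
  m = 110 → c = 01000, weight = 1.
  m = 001 → c = 10000, weight = 1.
  m = 101 → c = 00011, weight = 2.
  m = 011 → c = 01011, weight = 3.
  m = 111 → c = 11000, weight = 2.
Tally weights:
  weight 0: 1 codewords.
  weight 1: 2 codewords.
  weight 2: 2 codewords.
  weight 3: 2 codewords.
  weight 4: 1 codewords.
Minimum distance d = smallest w > 0 with A_w > 0 = 1.
Sanity: Σ A_w = 8 = 2^3 = 8 ✓.


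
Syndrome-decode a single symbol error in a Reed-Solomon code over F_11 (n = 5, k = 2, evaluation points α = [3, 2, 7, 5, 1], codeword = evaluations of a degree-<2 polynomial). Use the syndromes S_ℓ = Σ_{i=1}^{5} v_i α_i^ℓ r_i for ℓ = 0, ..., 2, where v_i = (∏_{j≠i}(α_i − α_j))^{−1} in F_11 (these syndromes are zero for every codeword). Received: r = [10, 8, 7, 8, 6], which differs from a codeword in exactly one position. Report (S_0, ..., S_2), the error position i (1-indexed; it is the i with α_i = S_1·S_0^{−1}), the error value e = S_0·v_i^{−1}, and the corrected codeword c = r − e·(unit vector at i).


S = (7, 2, 10), error at position 4, error magnitude e = 5, c = [10, 8, 7, 3, 6].

Step 1: column multipliers v_i = (∏_{j≠i}(α_i − α_j))^{−1} mod 11.
  i = 1 (α = 3): (3−2)(3−7)(3−5)(3−1) = 1·(−4)·(−2)·2 = 16 ≡ 5, so v_1 = 5^{−1} = 9 (mod 11).
  i = 2 (α = 2): (2−3)(2−7)(2−5)(2−1) = (−1)·(−5)·(−3)·1 = −15 ≡ 7, so v_2 = 7^{−1} = 8 (mod 11).
  i = 3 (α = 7): (7−3)(7−2)(7−5)(7−1) = 4·5·2·6 = 240 ≡ 9, so v_3 = 9^{−1} = 5 (mod 11).
  i = 4 (α = 5): (5−3)(5−2)(5−7)(5−1) = 2·3·(−2)·4 = −48 ≡ 7, so v_4 = 7^{−1} = 8 (mod 11).
  i = 5 (α = 1): (1−3)(1−2)(1−7)(1−5) = (−2)·(−1)·(−6)·(−4) = 48 ≡ 4, so v_5 = 4^{−1} = 3 (mod 11).
  v = [9, 8, 5, 8, 3].
Step 2: syndromes of r = [10, 8, 7, 8, 6] (all sums mod 11).
  S_0 = Σ v_i r_i = 9·10 + 8·8 + 5·7 + 8·8 + 3·6 = 271 ≡ 7.
  S_1 = Σ v_i α_i r_i = 9·3·10 + 8·2·8 + 5·7·7 + 8·5·8 + 3·1·6 = 981 ≡ 2.
  α_i^2 mod 11 = [9, 4, 5, 3, 1].
  S_2 = Σ v_i α_i^2 r_i = 9·9·10 + 8·4·8 + 5·5·7 + 8·3·8 + 3·1·6 = 1451 ≡ 10.
  S = (7, 2, 10) ≠ 0, so r is not a codeword (an error is present).
Step 3: locate the error. For a single error e at position i, S_ℓ = v_i·e·α_i^ℓ, so α_err = S_1/S_0.
  S_0^{−1} = 7^{−1} = 8 (mod 11), so α_err = 2·8 = 16 ≡ 5 = α_4. Error position i = 4.
  Consistency check: S_2/S_1 = 10·6 = 60 ≡ 5 = α_err ✓ (single-error assumption holds).
Step 4: error magnitude e = S_0/v_4 = S_0·∏_{j≠4}(α_4 − α_j) = 7·7 = 49 ≡ 5 (mod 11).
Step 5: correct position 4: c_4 = r_4 − e = 8 − 5 ≡ 3 (mod 11). Hence c = [10, 8, 7, 3, 6].
  Check: interpolating c through the α_i gives m(x) = 4 + 2·x (degree < 2) with m(α_i) = c_i for every i, so c is indeed a codeword.


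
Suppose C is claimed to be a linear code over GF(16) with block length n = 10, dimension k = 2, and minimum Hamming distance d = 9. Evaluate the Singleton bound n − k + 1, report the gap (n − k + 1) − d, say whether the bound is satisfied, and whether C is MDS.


Singleton RHS = n − k + 1 = 9, slack = 0, bound satisfied, MDS.

Singleton bound: d ≤ n − k + 1.
Here n = 10, k = 2, so n − k + 1 = 9.
Given d = 9, check d ≤ 9: YES.
Slack = (n − k + 1) − d = 0.
The code is MDS (slack = 0).
Description: the claimed parameters are [10, 2, 9]_16; such a code would be MDS (meets Singleton bound).


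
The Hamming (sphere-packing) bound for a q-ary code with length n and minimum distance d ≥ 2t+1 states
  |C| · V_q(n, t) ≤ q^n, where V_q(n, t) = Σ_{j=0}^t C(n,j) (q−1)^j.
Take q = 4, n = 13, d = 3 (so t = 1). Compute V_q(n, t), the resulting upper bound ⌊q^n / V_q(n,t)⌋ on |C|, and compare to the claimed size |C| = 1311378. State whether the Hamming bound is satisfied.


V_q(n, t) = 40, q^n = 67108864, Hamming bound = 1677721, |C| = 1311378 ≤ bound (satisfied).

Step 1: Compute V_q(n, t) = Σ_{j=0}^1 C(n, j) (q−1)^j.
  j = 0: C(13,0)·(3)^0 = 1·1 = 1.
  j = 1: C(13,1)·(3)^1 = 13·3 = 39.
  V_q(n, t) = 1 + 39 = 40.
Step 2: q^n = 4^13 = 67108864.
Step 3: Hamming bound ⌊q^n / V_q(n,t)⌋ = ⌊67108864/40⌋ = 1677721.
Step 4: Compare |C| = 1311378 to 1677721: satisfied.
The claimed |C| lies below the Hamming bound.


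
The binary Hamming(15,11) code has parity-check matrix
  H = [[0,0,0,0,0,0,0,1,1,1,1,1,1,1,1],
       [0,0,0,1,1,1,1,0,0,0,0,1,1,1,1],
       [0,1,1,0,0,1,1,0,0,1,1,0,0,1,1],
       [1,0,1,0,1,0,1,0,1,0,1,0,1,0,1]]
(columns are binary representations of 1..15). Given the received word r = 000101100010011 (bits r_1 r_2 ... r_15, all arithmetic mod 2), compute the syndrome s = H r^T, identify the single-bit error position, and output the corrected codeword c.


s = (1, 1, 1, 1)^T, error position = 15, corrected codeword c = 000101100010010

Compute s = H r^T mod 2 one row at a time:
  s_1 = 0 + 0 + 0 + 1 + 0 + 0 + 1 + 1 = 3 ≡ 1 (mod 2).
  s_2 = 1 + 0 + 1 + 1 + 0 + 0 + 1 + 1 = 5 ≡ 1 (mod 2).
  s_3 = 0 + 0 + 1 + 1 + 0 + 1 + 1 + 1 = 5 ≡ 1 (mod 2).
  s_4 = 0 + 0 + 0 + 1 + 0 + 1 + 0 + 1 = 3 ≡ 1 (mod 2).
s = (1, 1, 1, 1)^T — this equals column 15 of H (binary 1111), so error is at position 15.
Correct: flip bit 15 of r = 000101100010011 to get c = 000101100010010.


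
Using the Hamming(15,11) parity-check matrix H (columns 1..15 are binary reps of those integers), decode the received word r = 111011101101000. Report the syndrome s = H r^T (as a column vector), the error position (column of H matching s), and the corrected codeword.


s = (1, 0, 1, 1)^T, error position = 11, corrected codeword c = 111011101111000

Compute s = H r^T mod 2 one row at a time:
  s_1 = 0 + 1 + 1 + 0 + 1 + 0 + 0 + 0 = 3 ≡ 1 (mod 2).
  s_2 = 0 + 1 + 1 + 1 + 1 + 0 + 0 + 0 = 4 ≡ 0 (mod 2).
  s_3 = 1 + 1 + 1 + 1 + 1 + 0 + 0 + 0 = 5 ≡ 1 (mod 2).
  s_4 = 1 + 1 + 1 + 1 + 1 + 0 + 0 + 0 = 5 ≡ 1 (mod 2).
s = (1, 0, 1, 1)^T — this equals column 11 of H (binary 1011), so error is at position 11.
Correct: flip bit 11 of r = 111011101101000 to get c = 111011101111000.


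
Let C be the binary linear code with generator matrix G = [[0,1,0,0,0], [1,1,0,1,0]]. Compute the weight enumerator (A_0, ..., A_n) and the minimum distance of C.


Weight distribution: A_0 = 1, A_1 = 1, A_2 = 1, A_3 = 1. Minimum distance d = 1.

Enumerate all 2^2 = 4 messages m ∈ F_2^2.
For each, compute codeword c = mG in F_2^5, then tally its weight.
  m = 00 → c = 00000, weight = 0.
  m = 10 → c = 01000, weight = 1.
  m = 01 → c = 11010, weight = 3.
  m = 11 → c = 10010, weight = 2.
Tally weights:
  weight 0: 1 codewords.
  weight 1: 1 codewords.
  weight 2: 1 codewords.
  weight 3: 1 codewords.
Minimum distance d = smallest w > 0 with A_w > 0 = 1.
Sanity: Σ A_w = 4 = 2^2 = 4 ✓.


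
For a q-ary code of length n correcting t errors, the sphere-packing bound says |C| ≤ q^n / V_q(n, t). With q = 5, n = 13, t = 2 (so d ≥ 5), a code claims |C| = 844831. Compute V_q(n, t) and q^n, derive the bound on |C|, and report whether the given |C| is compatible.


V_q(n, t) = 1301, q^n = 1220703125, Hamming bound = 938280, |C| = 844831 ≤ bound (satisfied).

Step 1: Compute V_q(n, t) = Σ_{j=0}^2 C(n, j) (q−1)^j.
  j = 0: C(13,0)·(4)^0 = 1·1 = 1.
  j = 1: C(13,1)·(4)^1 = 13·4 = 52.
  j = 2: C(13,2)·(4)^2 = 78·16 = 1248.
  V_q(n, t) = 1 + 52 + 1248 = 1301.
Step 2: q^n = 5^13 = 1220703125.
Step 3: Hamming bound ⌊q^n / V_q(n,t)⌋ = ⌊1220703125/1301⌋ = 938280.
Step 4: Compare |C| = 844831 to 938280: satisfied.
The claimed |C| lies below the Hamming bound.


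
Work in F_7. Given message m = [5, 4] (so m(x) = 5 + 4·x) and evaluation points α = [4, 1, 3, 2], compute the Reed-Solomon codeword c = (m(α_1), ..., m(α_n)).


c = [0, 2, 3, 6]

Message polynomial: m(x) = 5 + 4·x (mod 7).
For each evaluation point α_i, compute m(α_i) mod 7:
  α_1 = 4: Horner steps 4 → 0, so m(4) = 0.
  α_2 = 1: Horner steps 4 → 2, so m(1) = 2.
  α_3 = 3: Horner steps 4 → 3, so m(3) = 3.
  α_4 = 2: Horner steps 4 → 6, so m(2) = 6.
Codeword c = [0, 2, 3, 6] ∈ F_7^4.


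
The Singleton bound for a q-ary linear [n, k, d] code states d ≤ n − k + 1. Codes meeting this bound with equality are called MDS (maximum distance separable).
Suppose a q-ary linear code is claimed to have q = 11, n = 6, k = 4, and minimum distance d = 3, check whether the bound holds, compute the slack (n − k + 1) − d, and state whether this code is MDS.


Singleton RHS = n − k + 1 = 3, slack = 0, bound satisfied, MDS.

Singleton bound: d ≤ n − k + 1.
Here n = 6, k = 4, so n − k + 1 = 3.
Given d = 3, check d ≤ 3: YES.
Slack = (n − k + 1) − d = 0.
The code is MDS (slack = 0).
Description: the claimed parameters are [6, 4, 3]_11; such a code would be MDS (meets Singleton bound).


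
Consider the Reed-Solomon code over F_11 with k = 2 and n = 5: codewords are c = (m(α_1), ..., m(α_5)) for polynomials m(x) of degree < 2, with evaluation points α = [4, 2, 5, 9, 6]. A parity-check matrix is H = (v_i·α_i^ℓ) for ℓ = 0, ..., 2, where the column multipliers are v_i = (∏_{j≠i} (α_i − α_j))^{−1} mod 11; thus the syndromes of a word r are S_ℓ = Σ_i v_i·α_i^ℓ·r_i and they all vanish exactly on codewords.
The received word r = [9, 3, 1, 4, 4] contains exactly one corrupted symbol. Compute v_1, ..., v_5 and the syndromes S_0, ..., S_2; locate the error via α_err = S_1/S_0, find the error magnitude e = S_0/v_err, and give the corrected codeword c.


S = (1, 9, 4), error at position 4, error magnitude e = 2, c = [9, 3, 1, 2, 4].

Step 1: column multipliers v_i = (∏_{j≠i}(α_i − α_j))^{−1} mod 11.
  i = 1 (α = 4): (4−2)(4−5)(4−9)(4−6) = 2·(−1)·(−5)·(−2) = −20 ≡ 2, so v_1 = 2^{−1} = 6 (mod 11).
  i = 2 (α = 2): (2−4)(2−5)(2−9)(2−6) = (−2)·(−3)·(−7)·(−4) = 168 ≡ 3, so v_2 = 3^{−1} = 4 (mod 11).
  i = 3 (α = 5): (5−4)(5−2)(5−9)(5−6) = 1·3·(−4)·(−1) = 12 ≡ 1, so v_3 = 1^{−1} = 1 (mod 11).
  i = 4 (α = 9): (9−4)(9−2)(9−5)(9−6) = 5·7·4·3 = 420 ≡ 2, so v_4 = 2^{−1} = 6 (mod 11).
  i = 5 (α = 6): (6−4)(6−2)(6−5)(6−9) = 2·4·1·(−3) = −24 ≡ 9, so v_5 = 9^{−1} = 5 (mod 11).
  v = [6, 4, 1, 6, 5].
Step 2: syndromes of r = [9, 3, 1, 4, 4] (all sums mod 11).
  S_0 = Σ v_i r_i = 6·9 + 4·3 + 1·1 + 6·4 + 5·4 = 111 ≡ 1.
  S_1 = Σ v_i α_i r_i = 6·4·9 + 4·2·3 + 1·5·1 + 6·9·4 + 5·6·4 = 581 ≡ 9.
  α_i^2 mod 11 = [5, 4, 3, 4, 3].
  S_2 = Σ v_i α_i^2 r_i = 6·5·9 + 4·4·3 + 1·3·1 + 6·4·4 + 5·3·4 = 477 ≡ 4.
  S = (1, 9, 4) ≠ 0, so r is not a codeword (an error is present).
Step 3: locate the error. For a single error e at position i, S_ℓ = v_i·e·α_i^ℓ, so α_err = S_1/S_0.
  S_0^{−1} = 1^{−1} = 1 (mod 11), so α_err = 9·1 = 9 ≡ 9 = α_4. Error position i = 4.
  Consistency check: S_2/S_1 = 4·5 = 20 ≡ 9 = α_err ✓ (single-error assumption holds).
Step 4: error magnitude e = S_0/v_4 = S_0·∏_{j≠4}(α_4 − α_j) = 1·2 = 2 ≡ 2 (mod 11).
Step 5: correct position 4: c_4 = r_4 − e = 4 − 2 ≡ 2 (mod 11). Hence c = [9, 3, 1, 2, 4].
  Check: interpolating c through the α_i gives m(x) = 8 + 3·x (degree < 2) with m(α_i) = c_i for every i, so c is indeed a codeword.


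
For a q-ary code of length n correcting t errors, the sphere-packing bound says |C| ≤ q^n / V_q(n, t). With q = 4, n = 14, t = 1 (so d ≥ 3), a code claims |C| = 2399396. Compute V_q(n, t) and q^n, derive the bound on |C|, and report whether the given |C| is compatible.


V_q(n, t) = 43, q^n = 268435456, Hamming bound = 6242685, |C| = 2399396 ≤ bound (satisfied).

Step 1: Compute V_q(n, t) = Σ_{j=0}^1 C(n, j) (q−1)^j.
  j = 0: C(14,0)·(3)^0 = 1·1 = 1.
  j = 1: C(14,1)·(3)^1 = 14·3 = 42.
  V_q(n, t) = 1 + 42 = 43.
Step 2: q^n = 4^14 = 268435456.
Step 3: Hamming bound ⌊q^n / V_q(n,t)⌋ = ⌊268435456/43⌋ = 6242685.
Step 4: Compare |C| = 2399396 to 6242685: satisfied.
The claimed |C| lies below the Hamming bound.


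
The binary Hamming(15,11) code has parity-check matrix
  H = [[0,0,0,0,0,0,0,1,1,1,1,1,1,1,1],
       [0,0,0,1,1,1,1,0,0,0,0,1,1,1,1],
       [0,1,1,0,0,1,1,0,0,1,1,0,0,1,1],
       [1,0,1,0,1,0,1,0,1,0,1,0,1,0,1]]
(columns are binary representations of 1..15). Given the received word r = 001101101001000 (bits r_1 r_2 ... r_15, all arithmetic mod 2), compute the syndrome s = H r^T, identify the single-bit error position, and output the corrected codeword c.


s = (0, 0, 1, 1)^T, error position = 3, corrected codeword c = 000101101001000

Compute s = H r^T mod 2 one row at a time:
  s_1 = 0 + 1 + 0 + 0 + 1 + 0 + 0 + 0 = 2 ≡ 0 (mod 2).
  s_2 = 1 + 0 + 1 + 1 + 1 + 0 + 0 + 0 = 4 ≡ 0 (mod 2).
  s_3 = 0 + 1 + 1 + 1 + 0 + 0 + 0 + 0 = 3 ≡ 1 (mod 2).
  s_4 = 0 + 1 + 0 + 1 + 1 + 0 + 0 + 0 = 3 ≡ 1 (mod 2).
s = (0, 0, 1, 1)^T — this equals column 3 of H (binary 0011), so error is at position 3.
Correct: flip bit 3 of r = 001101101001000 to get c = 000101101001000.
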